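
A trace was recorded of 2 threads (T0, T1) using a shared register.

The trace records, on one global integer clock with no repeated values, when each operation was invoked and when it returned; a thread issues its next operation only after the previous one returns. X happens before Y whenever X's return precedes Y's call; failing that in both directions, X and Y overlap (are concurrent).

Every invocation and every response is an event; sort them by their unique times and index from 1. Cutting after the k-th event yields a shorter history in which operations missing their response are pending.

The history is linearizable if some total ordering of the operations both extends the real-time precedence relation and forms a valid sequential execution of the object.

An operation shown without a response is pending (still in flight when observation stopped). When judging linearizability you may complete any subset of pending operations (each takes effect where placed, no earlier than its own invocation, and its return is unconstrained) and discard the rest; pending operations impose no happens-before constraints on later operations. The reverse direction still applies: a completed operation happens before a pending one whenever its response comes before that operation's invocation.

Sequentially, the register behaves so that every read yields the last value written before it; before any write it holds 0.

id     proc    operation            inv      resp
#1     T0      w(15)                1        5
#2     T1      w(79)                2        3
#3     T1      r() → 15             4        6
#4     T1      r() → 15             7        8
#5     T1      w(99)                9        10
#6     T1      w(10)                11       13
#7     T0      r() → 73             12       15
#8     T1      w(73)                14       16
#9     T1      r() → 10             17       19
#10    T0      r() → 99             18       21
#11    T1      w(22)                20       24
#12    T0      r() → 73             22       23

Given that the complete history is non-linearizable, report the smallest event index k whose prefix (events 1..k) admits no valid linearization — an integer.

19

events 1..18 are linearizable; a witness order is #2, #1, #3, #4, #5, #6, #8, #7:
1. #2 w(79), leaving value 79
2. #1 w(15), leaving value 15
3. #3 r() → 15, leaving value 15
4. #4 r() → 15, leaving value 15
5. #5 w(99), leaving value 99
6. #6 w(10), leaving value 10
7. #8 w(73), leaving value 73
8. #7 r() → 73, leaving value 73
event 19 — #9's response, time 19 — after it, nothing linearizes
no escape via the 1 pending operation (#10): every completion choice fails
sample order #1, #2, #3, #4, #5, #6, #7, #8, #9 (pending dropped) stalls at step 3 — #3 r() → 15 has no legal effect
sample order #1, #2, #3, #4, #5, #6, #8, #7, #9 (pending dropped) stalls at step 3 — #3 r() → 15 has no legal effect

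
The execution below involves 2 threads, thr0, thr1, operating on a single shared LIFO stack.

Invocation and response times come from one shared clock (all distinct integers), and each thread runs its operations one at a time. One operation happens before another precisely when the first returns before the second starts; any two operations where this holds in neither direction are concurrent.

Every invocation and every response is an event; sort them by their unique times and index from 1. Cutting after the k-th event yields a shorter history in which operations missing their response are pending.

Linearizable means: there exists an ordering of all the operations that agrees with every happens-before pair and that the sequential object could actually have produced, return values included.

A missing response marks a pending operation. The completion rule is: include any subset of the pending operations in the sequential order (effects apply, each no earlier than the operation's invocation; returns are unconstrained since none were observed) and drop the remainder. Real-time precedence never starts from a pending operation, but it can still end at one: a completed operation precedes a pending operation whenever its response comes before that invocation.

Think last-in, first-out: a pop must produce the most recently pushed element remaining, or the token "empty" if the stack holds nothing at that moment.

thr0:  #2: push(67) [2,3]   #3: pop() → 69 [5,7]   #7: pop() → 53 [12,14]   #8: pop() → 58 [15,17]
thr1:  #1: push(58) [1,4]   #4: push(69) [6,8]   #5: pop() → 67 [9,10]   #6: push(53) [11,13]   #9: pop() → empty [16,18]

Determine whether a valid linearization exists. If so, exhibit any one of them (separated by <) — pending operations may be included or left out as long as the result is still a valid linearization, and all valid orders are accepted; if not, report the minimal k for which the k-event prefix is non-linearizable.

after step 1 (#1 push(58)): stack <58>
after step 2 (#2 push(67)): stack <58,67>
after step 3 (#4 push(69)): stack <58,67,69>
after step 4 (#3 pop() → 69): stack <58,67>
after step 5 (#5 pop() → 67): stack <58>
after step 6 (#6 push(53)): stack <58,53>
after step 7 (#7 pop() → 53): stack <58>
after step 8 (#8 pop() → 58): stack <>
after step 9 (#9 pop() → empty): stack <>

linearizable — witness: #1 < #2 < #4 < #3 < #5 < #6 < #7 < #8 < #9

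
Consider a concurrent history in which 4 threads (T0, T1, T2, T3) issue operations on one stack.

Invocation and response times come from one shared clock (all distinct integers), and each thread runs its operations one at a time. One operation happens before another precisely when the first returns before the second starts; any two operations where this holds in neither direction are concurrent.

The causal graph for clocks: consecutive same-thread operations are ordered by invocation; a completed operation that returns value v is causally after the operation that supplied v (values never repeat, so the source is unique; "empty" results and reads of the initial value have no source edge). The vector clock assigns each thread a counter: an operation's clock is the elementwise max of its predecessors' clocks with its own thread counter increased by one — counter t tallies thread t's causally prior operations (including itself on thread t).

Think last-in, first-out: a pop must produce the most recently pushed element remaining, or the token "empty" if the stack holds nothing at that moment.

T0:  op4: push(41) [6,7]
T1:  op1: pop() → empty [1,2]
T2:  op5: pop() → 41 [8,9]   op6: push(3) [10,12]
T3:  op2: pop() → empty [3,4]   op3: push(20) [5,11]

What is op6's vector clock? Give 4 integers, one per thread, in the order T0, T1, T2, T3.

(1, 0, 2, 0)

op2, invoked 3, has no incoming edges; only T3's bump applies → (0, 0, 0, 1)
op1, invoked 1, has no incoming edges; only T1's bump applies → (0, 1, 0, 0)
op4, invoked 6, has no incoming edges; only T0's bump applies → (1, 0, 0, 0)
invoked at 5, op3 merges VC(op2)=(0, 0, 0, 1) and bumps T3's slot → (0, 0, 0, 2)
invoked at 8, op5 merges VC(op4)=(1, 0, 0, 0) and bumps T2's slot → (1, 0, 1, 0)
invoked at 10, op6 merges VC(op5)=(1, 0, 1, 0) and bumps T2's slot → (1, 0, 2, 0)
target: VC(op6) = (1, 0, 2, 0)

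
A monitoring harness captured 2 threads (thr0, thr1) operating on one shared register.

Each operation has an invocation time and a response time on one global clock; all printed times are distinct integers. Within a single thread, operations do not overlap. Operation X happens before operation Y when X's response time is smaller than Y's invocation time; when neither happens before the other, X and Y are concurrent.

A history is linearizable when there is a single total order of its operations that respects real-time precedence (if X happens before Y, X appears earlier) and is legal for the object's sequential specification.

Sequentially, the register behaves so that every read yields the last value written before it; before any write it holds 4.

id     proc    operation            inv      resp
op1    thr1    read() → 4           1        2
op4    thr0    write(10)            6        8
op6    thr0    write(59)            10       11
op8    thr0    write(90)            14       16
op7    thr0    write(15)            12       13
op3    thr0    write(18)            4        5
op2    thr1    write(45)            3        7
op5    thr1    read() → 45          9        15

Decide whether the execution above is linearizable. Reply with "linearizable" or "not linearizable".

linearizable

witness order: op1, op3, op4, op2, op5, op6, op7, op8
after step 1 (op1 read() → 4): value 4
after step 2 (op3 write(18)): value 18
after step 3 (op4 write(10)): value 10
after step 4 (op2 write(45)): value 45
after step 5 (op5 read() → 45): value 45
after step 6 (op6 write(59)): value 59
after step 7 (op7 write(15)): value 15
after step 8 (op8 write(90)): value 90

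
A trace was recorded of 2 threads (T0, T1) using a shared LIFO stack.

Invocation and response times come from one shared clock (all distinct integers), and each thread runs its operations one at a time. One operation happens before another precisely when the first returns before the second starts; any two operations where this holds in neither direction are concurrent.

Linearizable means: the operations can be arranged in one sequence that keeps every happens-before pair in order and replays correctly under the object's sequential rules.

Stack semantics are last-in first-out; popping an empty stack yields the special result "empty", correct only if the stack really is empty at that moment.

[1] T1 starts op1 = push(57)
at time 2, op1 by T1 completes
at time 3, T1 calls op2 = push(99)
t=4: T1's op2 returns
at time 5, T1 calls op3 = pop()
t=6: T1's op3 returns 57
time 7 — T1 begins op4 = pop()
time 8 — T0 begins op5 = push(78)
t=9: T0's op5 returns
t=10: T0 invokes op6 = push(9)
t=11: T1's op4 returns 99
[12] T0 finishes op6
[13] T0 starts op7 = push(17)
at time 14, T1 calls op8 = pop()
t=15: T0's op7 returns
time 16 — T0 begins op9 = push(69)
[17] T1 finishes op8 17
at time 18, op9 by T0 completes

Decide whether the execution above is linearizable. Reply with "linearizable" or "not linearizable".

not linearizable

the violation lands at event 6, op3's response at time 6: events 1..5 linearize, events 1..6 do not
exactly one order of the 3 completed ops respects real time; the LIFO stack replay fails
e.g. op1, op2, op3: illegal at step 3, since op3 pop() → 57 cannot apply there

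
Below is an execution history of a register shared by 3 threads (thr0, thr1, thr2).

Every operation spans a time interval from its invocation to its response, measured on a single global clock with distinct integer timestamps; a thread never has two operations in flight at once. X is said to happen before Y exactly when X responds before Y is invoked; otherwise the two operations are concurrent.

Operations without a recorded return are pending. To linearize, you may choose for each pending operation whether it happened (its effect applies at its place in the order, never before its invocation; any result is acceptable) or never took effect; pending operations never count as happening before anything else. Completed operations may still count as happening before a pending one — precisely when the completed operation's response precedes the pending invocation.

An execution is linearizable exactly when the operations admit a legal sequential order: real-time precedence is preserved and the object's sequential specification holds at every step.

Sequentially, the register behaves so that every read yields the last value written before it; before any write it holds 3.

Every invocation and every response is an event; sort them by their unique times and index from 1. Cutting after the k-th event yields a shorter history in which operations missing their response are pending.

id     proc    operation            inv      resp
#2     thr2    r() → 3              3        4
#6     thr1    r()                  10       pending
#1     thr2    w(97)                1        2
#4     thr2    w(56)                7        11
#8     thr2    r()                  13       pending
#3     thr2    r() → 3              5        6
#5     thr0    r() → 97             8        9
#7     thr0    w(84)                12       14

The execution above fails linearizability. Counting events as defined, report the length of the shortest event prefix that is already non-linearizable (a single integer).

events 1..3 are still linearizable — one witness is #1:
after step 1 (#1 w(97)): value 97
once event 4 joins (#2's response, time 4), exhaustive search finds no witness
for example #1, #2 fails at step 2: #2 r() → 3 is not legal there

4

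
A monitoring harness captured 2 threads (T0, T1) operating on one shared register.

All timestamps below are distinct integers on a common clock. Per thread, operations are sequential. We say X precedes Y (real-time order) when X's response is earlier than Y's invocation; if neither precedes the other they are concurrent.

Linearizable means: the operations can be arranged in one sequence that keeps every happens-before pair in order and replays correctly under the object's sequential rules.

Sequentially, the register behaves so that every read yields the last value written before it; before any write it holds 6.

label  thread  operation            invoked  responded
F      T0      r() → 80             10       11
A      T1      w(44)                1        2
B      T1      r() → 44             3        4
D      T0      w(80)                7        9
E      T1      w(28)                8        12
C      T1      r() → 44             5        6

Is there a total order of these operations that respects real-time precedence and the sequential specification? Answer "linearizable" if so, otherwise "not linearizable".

linearizable

witness order: A, B, C, D, F, E
after step 1 (A w(44)): value 44
after step 2 (B r() → 44): value 44
after step 3 (C r() → 44): value 44
after step 4 (D w(80)): value 80
after step 5 (F r() → 80): value 80
after step 6 (E w(28)): value 28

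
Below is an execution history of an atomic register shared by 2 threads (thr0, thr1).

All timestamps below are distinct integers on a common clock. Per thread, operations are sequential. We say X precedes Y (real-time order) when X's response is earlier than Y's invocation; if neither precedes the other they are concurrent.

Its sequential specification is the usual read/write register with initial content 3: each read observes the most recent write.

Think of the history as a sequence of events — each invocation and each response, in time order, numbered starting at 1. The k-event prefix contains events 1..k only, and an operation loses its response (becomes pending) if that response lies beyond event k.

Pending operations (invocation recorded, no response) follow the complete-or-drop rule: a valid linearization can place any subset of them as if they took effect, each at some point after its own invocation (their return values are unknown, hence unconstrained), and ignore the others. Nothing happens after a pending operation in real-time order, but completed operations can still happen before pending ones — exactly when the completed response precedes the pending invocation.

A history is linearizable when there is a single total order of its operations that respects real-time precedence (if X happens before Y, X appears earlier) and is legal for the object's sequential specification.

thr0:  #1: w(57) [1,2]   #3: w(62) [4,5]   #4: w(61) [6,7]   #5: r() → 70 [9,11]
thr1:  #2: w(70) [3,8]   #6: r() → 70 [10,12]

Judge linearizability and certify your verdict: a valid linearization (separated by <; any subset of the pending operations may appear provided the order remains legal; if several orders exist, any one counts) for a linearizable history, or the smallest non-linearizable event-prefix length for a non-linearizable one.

linearizable — witness: #1 < #3 < #4 < #2 < #5 < #6

step 1: #1 w(57) — value 57
step 2: #3 w(62) — value 62
step 3: #4 w(61) — value 61
step 4: #2 w(70) — value 70
step 5: #5 r() → 70 — value 70
step 6: #6 r() → 70 — value 70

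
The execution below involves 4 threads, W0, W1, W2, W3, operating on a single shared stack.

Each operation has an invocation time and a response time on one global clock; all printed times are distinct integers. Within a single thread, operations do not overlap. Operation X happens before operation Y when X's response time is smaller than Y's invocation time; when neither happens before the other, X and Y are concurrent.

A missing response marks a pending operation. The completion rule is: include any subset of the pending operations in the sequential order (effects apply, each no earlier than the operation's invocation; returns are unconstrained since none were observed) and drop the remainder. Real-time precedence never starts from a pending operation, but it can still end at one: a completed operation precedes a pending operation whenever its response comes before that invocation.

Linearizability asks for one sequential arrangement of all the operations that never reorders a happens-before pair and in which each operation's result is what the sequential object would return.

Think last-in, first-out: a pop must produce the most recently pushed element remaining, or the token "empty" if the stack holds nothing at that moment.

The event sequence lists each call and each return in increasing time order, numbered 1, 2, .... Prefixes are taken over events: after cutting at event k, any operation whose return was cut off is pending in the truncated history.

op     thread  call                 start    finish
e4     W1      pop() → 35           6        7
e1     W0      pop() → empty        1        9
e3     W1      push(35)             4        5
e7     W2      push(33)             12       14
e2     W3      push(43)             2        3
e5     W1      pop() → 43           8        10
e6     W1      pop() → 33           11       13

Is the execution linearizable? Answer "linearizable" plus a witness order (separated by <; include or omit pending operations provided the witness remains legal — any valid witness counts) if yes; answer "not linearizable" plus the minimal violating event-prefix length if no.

linearizable — witness: e1 < e2 < e3 < e4 < e5 < e7 < e6

step 1: e1 pop() → empty — stack <>
step 2: e2 push(43) — stack <43>
step 3: e3 push(35) — stack <43,35>
step 4: e4 pop() → 35 — stack <43>
step 5: e5 pop() → 43 — stack <>
step 6: e7 push(33) — stack <33>
step 7: e6 pop() → 33 — stack <>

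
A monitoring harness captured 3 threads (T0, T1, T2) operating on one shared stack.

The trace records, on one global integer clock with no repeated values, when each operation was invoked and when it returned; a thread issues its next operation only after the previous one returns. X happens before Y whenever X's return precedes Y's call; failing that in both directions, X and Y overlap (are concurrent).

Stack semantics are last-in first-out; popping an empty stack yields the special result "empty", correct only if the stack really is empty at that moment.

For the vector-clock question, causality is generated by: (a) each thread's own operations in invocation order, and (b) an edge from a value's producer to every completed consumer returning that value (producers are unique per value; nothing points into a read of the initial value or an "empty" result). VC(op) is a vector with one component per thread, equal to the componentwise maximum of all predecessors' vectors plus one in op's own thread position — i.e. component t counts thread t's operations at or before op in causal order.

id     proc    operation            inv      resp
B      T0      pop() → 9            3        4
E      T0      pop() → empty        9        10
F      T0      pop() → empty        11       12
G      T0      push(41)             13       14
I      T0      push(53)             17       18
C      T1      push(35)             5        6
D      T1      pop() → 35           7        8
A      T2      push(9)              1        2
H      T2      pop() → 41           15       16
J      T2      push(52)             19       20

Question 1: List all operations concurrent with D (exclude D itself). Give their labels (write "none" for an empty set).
overlap test against D [7,8]: concurrent iff the interval meets 7..8
A [1,2]: before
B [3,4]: before
C [5,6]: before
E [9,10]: after
F [11,12]: after
G [13,14]: after
H [15,16]: after
I [17,18]: after
J [19,20]: after

none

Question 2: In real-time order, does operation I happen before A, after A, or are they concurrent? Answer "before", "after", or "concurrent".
I spans [17,18], A spans [1,2]
resp(A)=2 < inv(I)=17

after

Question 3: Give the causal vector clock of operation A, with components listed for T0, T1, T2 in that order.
A, invoked 1, has no incoming edges; only T2's bump applies → (0, 0, 1)
C, invoked 5, has no incoming edges; only T1's bump applies → (0, 1, 0)
VC(D, invoked at 7): max of VC(C)=(0, 1, 0), then +1 on thread T1 → (0, 2, 0)
VC(B, invoked at 3): max of VC(A)=(0, 0, 1), then +1 on thread T0 → (1, 0, 1)
VC(E, invoked at 9): max of VC(B)=(1, 0, 1), then +1 on thread T0 → (2, 0, 1)
VC(F, invoked at 11): max of VC(E)=(2, 0, 1), then +1 on thread T0 → (3, 0, 1)
VC(G, invoked at 13): max of VC(F)=(3, 0, 1), then +1 on thread T0 → (4, 0, 1)
VC(H, invoked at 15): max of VC(A)=(0, 0, 1), VC(G)=(4, 0, 1), then +1 on thread T2 → (4, 0, 2)
VC(I, invoked at 17): max of VC(G)=(4, 0, 1), then +1 on thread T0 → (5, 0, 1)
VC(J, invoked at 19): max of VC(H)=(4, 0, 2), then +1 on thread T2 → (4, 0, 3)
target: VC(A) = (0, 0, 1)

(0, 0, 1)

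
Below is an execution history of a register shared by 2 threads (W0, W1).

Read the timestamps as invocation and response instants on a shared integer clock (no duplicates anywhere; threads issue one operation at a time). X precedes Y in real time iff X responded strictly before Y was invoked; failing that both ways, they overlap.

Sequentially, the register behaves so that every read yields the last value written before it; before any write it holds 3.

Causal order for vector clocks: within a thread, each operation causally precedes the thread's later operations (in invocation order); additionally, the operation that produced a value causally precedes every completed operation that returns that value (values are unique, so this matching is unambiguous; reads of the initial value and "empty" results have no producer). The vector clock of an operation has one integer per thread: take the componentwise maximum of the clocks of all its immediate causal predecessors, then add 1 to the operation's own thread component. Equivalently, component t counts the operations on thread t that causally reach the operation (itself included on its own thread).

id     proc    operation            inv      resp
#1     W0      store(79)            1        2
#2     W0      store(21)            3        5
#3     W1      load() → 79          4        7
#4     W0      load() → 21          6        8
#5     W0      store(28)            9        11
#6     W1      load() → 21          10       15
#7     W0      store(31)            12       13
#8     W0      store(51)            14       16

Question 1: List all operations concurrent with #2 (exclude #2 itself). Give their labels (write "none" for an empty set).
#3

overlap test against #2 [3,5]: concurrent iff the interval meets 3..5
#1 [1,2]: before
#3 [4,7]: concurrent
#4 [6,8]: after
#5 [9,11]: after
#6 [10,15]: after
#7 [12,13]: after
#8 [14,16]: after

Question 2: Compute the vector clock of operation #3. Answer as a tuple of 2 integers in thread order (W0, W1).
(1, 1)

root op #1, invoked 1: fresh clock plus W0's own tick → (1, 0)
invoked at 4, #3 merges VC(#1)=(1, 0) and bumps W1's slot → (1, 1)
invoked at 3, #2 merges VC(#1)=(1, 0) and bumps W0's slot → (2, 0)
invoked at 6, #4 merges VC(#2)=(2, 0) and bumps W0's slot → (3, 0)
invoked at 10, #6 merges VC(#2)=(2, 0), VC(#3)=(1, 1) and bumps W1's slot → (2, 2)
invoked at 9, #5 merges VC(#4)=(3, 0) and bumps W0's slot → (4, 0)
invoked at 12, #7 merges VC(#5)=(4, 0) and bumps W0's slot → (5, 0)
invoked at 14, #8 merges VC(#7)=(5, 0) and bumps W0's slot → (6, 0)
target: VC(#3) = (1, 1)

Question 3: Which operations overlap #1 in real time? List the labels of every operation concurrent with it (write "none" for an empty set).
none

#1 spans [1,2]; an op avoiding the whole window 1..2 is ordered, any other is concurrent
#2 [3,5]: after
#3 [4,7]: after
#4 [6,8]: after
#5 [9,11]: after
#6 [10,15]: after
#7 [12,13]: after
#8 [14,16]: after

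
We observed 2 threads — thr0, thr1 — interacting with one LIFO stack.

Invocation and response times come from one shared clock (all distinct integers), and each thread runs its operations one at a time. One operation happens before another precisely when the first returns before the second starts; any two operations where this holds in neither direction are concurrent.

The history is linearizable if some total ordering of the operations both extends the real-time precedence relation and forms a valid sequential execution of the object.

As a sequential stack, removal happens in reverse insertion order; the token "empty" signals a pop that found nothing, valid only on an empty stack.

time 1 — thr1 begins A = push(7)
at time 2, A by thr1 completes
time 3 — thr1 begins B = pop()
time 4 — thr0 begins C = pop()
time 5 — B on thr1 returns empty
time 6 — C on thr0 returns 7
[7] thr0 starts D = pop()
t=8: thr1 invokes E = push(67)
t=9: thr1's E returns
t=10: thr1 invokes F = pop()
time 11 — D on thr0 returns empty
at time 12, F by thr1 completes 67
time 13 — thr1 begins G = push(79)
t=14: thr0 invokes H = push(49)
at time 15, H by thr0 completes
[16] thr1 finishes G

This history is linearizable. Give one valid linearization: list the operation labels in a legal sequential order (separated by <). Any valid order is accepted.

step 1: A push(7) — stack <7>
step 2: C pop() → 7 — stack <>
step 3: B pop() → empty — stack <>
step 4: D pop() → empty — stack <>
step 5: E push(67) — stack <67>
step 6: F pop() → 67 — stack <>
step 7: G push(79) — stack <79>
step 8: H push(49) — stack <79,49>

A < C < B < D < E < F < G < H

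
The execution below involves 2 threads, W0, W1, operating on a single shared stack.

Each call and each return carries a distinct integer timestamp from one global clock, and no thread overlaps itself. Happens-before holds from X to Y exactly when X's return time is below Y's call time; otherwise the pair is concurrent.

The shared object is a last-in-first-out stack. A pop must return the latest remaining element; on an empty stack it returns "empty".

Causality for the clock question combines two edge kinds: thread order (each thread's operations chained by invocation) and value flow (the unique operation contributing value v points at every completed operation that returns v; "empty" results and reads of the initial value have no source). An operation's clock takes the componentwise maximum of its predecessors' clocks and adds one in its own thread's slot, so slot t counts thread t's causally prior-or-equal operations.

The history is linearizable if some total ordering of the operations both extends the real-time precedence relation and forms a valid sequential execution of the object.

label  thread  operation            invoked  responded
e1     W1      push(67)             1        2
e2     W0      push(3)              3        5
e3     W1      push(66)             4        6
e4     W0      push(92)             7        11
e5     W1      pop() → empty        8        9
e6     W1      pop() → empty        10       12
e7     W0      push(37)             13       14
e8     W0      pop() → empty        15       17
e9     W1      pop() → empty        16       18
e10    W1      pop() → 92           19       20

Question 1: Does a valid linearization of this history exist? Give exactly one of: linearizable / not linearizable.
not linearizable

already the first 9 events (up to e5's response at time 9) admit no linearization; the first 8 still do
2 orders of the 4 completed stack ops respect real time; none is legal
no escape via the 1 pending operation (e4): every completion choice fails
take e1, e2, e3, e5 (pending dropped): step 4 already fails, because e5 pop() → empty cannot occur there
take e1, e3, e2, e5 (pending dropped): step 4 already fails, because e5 pop() → empty cannot occur there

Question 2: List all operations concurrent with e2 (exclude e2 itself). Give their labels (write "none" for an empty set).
e3

e2 spans [3,5]; an op avoiding the whole window 3..5 is ordered, any other is concurrent
e1 [1,2]: before
e3 [4,6]: concurrent
e4 [7,11]: after
e5 [8,9]: after
e6 [10,12]: after
e7 [13,14]: after
e8 [15,17]: after
e9 [16,18]: after
e10 [19,20]: after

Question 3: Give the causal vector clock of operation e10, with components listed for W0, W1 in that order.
(2, 6)

root op e1, invoked 1: fresh clock plus W1's own tick → (0, 1)
root op e2, invoked 3: fresh clock plus W0's own tick → (1, 0)
invoked at 4, e3 merges VC(e1)=(0, 1) and bumps W1's slot → (0, 2)
invoked at 7, e4 merges VC(e2)=(1, 0) and bumps W0's slot → (2, 0)
invoked at 8, e5 merges VC(e3)=(0, 2) and bumps W1's slot → (0, 3)
invoked at 13, e7 merges VC(e4)=(2, 0) and bumps W0's slot → (3, 0)
invoked at 10, e6 merges VC(e5)=(0, 3) and bumps W1's slot → (0, 4)
invoked at 15, e8 merges VC(e7)=(3, 0) and bumps W0's slot → (4, 0)
invoked at 16, e9 merges VC(e6)=(0, 4) and bumps W1's slot → (0, 5)
invoked at 19, e10 merges VC(e4)=(2, 0), VC(e9)=(0, 5) and bumps W1's slot → (2, 6)
target: VC(e10) = (2, 6)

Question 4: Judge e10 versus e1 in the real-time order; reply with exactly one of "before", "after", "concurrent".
after

e10 spans [19,20], e1 spans [1,2]
resp(e1)=2 < inv(e10)=19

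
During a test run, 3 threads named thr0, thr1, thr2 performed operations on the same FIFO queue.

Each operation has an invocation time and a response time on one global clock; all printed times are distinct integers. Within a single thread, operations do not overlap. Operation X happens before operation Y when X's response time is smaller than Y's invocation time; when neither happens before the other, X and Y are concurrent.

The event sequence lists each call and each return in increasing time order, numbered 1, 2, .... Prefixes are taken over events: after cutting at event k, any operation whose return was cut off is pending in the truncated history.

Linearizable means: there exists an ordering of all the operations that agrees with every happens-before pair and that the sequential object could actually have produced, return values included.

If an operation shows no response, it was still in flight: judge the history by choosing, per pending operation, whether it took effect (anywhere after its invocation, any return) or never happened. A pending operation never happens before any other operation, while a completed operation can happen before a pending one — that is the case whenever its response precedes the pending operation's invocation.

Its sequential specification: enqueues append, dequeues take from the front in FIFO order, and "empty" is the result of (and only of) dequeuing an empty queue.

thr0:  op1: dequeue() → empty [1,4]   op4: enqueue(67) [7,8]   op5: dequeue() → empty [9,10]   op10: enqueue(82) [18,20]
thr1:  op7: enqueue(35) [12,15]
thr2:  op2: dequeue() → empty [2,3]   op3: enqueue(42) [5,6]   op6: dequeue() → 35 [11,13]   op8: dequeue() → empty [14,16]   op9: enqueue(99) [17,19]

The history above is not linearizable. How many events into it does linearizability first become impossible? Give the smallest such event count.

10

events 1..9 are linearizable; a witness order is op1, op2, op3, op4:
after step 1 (op1 dequeue() → empty): queue <>
after step 2 (op2 dequeue() → empty): queue <>
after step 3 (op3 enqueue(42)): queue <42>
after step 4 (op4 enqueue(67)): queue <42,67>
at event 10 (op5's time-10 response) nothing linearizes any more
one such order, op1, op2, op3, op4, op5, breaks at step 5 where op5 dequeue() → empty is illegal
one such order, op2, op1, op3, op4, op5, breaks at step 5 where op5 dequeue() → empty is illegal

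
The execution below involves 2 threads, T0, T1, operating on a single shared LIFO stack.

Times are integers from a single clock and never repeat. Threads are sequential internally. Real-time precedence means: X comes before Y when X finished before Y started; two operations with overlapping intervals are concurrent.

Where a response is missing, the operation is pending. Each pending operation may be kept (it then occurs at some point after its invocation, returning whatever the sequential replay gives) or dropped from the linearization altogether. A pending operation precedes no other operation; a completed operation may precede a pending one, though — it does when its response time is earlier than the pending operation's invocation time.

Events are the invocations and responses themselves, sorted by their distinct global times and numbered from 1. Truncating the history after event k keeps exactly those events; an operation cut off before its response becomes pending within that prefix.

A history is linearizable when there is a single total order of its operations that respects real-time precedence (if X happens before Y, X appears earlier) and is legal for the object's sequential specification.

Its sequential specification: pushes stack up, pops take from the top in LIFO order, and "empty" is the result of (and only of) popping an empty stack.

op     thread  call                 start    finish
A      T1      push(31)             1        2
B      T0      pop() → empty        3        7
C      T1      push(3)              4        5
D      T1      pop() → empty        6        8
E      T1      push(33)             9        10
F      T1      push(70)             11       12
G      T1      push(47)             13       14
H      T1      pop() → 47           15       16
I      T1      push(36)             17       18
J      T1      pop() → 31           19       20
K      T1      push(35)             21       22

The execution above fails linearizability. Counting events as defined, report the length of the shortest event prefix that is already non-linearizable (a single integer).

7

a valid linearization of events 1..6 exists, for instance A, B, C:
step 1: A push(31) — stack <31>
step 2: B pop() (pending, included) — stack <>
step 3: C push(3) — stack <3>
adding event 7 (B responds at 7) leaves no legal real-time order
including or dropping the 1 pending operation (D) in any combination fails
e.g. A, B, C (pending dropped): illegal at step 2, since B pop() → empty cannot apply there
e.g. A, C, B (pending dropped): illegal at step 3, since B pop() → empty cannot apply there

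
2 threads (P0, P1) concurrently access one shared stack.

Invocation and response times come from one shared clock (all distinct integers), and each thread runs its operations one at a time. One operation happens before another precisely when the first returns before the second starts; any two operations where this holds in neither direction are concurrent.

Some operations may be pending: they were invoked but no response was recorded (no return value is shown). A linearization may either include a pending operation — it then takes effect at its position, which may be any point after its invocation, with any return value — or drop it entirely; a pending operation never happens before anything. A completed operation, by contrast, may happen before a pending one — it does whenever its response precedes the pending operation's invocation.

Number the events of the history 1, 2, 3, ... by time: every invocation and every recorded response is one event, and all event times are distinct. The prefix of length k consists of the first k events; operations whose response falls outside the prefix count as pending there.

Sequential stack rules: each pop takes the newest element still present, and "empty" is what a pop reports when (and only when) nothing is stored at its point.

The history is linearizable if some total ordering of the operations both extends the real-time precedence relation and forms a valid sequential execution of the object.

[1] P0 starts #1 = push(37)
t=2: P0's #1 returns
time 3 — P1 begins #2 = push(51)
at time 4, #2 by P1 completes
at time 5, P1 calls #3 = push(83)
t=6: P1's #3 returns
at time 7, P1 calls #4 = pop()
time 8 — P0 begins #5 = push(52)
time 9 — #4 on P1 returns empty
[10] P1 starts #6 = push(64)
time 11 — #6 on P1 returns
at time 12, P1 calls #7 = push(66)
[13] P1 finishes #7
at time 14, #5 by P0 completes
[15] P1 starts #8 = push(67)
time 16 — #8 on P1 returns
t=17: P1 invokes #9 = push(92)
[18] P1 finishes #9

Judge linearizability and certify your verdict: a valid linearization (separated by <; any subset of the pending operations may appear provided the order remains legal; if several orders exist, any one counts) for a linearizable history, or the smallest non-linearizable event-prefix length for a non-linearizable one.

not linearizable — minimal violating prefix: 9 events

prefix check: 1..8 passes, 1..9 fails once #4's time-9 response joins
exhaustive check: the 4 completed stack ops admit one real-time order; illegal
no completion choice of the 1 pending operation (#5) rescues it — every subset was tried
one such order, #1, #2, #3, #4 (pending dropped), breaks at step 4 where #4 pop() → empty is illegal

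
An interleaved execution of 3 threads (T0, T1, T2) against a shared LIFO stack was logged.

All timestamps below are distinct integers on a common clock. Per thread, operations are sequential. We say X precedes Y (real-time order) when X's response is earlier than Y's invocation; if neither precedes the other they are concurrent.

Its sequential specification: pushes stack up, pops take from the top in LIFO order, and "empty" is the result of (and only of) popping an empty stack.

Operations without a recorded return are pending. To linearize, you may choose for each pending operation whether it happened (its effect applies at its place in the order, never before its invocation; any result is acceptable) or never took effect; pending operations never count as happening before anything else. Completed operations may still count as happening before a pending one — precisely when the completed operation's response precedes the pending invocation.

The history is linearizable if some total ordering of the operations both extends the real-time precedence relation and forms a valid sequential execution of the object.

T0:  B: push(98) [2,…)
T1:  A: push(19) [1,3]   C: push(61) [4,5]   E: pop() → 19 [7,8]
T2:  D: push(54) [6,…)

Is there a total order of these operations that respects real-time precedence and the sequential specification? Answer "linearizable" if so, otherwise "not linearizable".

events 1..7 are fine; event 8 — the response of E at time 8 — makes the prefix non-linearizable
exhaustive check: the 3 completed LIFO stack ops admit one real-time order; illegal
including or dropping the 2 pending operations (B, D) in any combination fails
for example A, C, E (pending dropped) fails at step 3: E pop() → 19 is not legal there

not linearizable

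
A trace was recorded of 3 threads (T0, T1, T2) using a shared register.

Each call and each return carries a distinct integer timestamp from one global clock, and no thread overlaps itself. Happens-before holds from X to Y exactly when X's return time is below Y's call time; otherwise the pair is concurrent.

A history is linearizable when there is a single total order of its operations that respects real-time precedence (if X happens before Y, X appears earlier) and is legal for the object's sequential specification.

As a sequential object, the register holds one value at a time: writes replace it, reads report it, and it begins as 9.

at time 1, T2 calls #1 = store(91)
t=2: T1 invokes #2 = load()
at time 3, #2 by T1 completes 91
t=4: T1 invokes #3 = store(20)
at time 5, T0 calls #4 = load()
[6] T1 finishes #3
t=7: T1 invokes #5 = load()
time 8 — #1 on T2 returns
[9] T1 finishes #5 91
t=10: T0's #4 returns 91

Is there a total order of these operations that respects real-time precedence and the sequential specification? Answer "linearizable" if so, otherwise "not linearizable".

not linearizable

cut after 8 events: linearizable; cut after 9 events (#5 responds, time 9): not linearizable
no legal order exists: 4 real-time-consistent candidates over 4 completed register operations, all rejected
including or dropping the 1 pending operation (#4) in any combination fails
take #1, #2, #3, #5 (pending dropped): step 4 already fails, because #5 load() → 91 cannot occur there
take #2, #1, #3, #5 (pending dropped): step 1 already fails, because #2 load() → 91 cannot occur there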